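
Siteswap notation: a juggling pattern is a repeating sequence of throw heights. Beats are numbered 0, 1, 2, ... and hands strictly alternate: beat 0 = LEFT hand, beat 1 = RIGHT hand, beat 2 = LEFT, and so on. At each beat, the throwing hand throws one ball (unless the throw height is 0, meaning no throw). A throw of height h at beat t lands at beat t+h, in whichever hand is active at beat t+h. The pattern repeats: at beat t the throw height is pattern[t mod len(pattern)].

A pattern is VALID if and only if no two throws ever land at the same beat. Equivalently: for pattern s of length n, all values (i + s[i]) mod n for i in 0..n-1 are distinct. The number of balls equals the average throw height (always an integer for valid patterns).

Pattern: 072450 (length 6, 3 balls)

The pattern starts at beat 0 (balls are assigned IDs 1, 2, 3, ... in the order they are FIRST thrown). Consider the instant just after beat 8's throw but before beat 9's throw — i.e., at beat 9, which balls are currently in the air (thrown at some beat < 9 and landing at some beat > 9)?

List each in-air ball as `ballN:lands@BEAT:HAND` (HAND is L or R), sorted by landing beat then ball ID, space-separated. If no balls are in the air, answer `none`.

Answer: ball1:lands@10:L ball3:lands@14:L

Derivation:
Beat 1 (R): throw ball1 h=7 -> lands@8:L; in-air after throw: [b1@8:L]
Beat 2 (L): throw ball2 h=2 -> lands@4:L; in-air after throw: [b2@4:L b1@8:L]
Beat 3 (R): throw ball3 h=4 -> lands@7:R; in-air after throw: [b2@4:L b3@7:R b1@8:L]
Beat 4 (L): throw ball2 h=5 -> lands@9:R; in-air after throw: [b3@7:R b1@8:L b2@9:R]
Beat 7 (R): throw ball3 h=7 -> lands@14:L; in-air after throw: [b1@8:L b2@9:R b3@14:L]
Beat 8 (L): throw ball1 h=2 -> lands@10:L; in-air after throw: [b2@9:R b1@10:L b3@14:L]
Beat 9 (R): throw ball2 h=4 -> lands@13:R; in-air after throw: [b1@10:L b2@13:R b3@14:L]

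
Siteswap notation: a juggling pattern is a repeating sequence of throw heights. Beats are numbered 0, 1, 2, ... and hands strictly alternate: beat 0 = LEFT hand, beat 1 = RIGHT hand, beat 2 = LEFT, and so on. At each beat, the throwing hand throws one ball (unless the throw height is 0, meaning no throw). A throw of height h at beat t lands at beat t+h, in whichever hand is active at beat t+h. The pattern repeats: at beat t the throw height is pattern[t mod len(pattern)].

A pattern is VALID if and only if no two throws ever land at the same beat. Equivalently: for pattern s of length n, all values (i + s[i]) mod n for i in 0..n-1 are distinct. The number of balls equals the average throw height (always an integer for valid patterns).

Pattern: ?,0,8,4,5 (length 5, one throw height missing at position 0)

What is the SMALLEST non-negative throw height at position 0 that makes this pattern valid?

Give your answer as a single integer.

Answer: 3

Derivation:
i=0: s[i]=? (unknown)
i=1: (1 + 0) mod 5 = 1
i=2: (2 + 8) mod 5 = 0
i=3: (3 + 4) mod 5 = 2
i=4: (4 + 5) mod 5 = 4
Known residues: [0, 1, 2, 4]; need a permutation of 0..4, so missing residue r = 3
Need (0 + s) mod 5 = 3; smallest s = (3 - 0) mod 5 = 3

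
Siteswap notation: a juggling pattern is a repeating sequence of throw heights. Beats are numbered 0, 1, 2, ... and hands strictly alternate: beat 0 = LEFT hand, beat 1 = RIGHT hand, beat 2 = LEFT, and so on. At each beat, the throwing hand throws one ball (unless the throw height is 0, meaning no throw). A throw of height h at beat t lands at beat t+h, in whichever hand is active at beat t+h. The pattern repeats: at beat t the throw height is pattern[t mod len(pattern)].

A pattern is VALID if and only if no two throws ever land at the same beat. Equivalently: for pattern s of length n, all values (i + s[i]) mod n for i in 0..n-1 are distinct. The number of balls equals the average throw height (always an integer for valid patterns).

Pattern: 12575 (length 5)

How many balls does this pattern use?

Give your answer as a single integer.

Pattern = [1, 2, 5, 7, 5], length n = 5
  position 0: throw height = 1, running sum = 1
  position 1: throw height = 2, running sum = 3
  position 2: throw height = 5, running sum = 8
  position 3: throw height = 7, running sum = 15
  position 4: throw height = 5, running sum = 20
Total sum = 20; balls = sum / n = 20 / 5 = 4

Answer: 4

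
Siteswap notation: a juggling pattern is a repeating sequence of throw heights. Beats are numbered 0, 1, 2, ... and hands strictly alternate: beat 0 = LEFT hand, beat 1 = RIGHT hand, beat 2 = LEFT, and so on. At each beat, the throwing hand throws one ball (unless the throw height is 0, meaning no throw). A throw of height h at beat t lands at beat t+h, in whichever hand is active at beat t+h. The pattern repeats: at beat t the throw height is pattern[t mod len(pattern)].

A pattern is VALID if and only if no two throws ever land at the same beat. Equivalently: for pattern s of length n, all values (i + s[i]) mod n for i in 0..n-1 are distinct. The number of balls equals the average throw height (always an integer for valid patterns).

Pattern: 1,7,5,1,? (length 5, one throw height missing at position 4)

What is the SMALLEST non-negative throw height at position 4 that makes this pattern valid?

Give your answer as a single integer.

Answer: 1

Derivation:
i=0: (0 + 1) mod 5 = 1
i=1: (1 + 7) mod 5 = 3
i=2: (2 + 5) mod 5 = 2
i=3: (3 + 1) mod 5 = 4
i=4: s[i]=? (unknown)
Known residues: [1, 2, 3, 4]; need a permutation of 0..4, so missing residue r = 0
Need (4 + s) mod 5 = 0; smallest s = (0 - 4) mod 5 = 1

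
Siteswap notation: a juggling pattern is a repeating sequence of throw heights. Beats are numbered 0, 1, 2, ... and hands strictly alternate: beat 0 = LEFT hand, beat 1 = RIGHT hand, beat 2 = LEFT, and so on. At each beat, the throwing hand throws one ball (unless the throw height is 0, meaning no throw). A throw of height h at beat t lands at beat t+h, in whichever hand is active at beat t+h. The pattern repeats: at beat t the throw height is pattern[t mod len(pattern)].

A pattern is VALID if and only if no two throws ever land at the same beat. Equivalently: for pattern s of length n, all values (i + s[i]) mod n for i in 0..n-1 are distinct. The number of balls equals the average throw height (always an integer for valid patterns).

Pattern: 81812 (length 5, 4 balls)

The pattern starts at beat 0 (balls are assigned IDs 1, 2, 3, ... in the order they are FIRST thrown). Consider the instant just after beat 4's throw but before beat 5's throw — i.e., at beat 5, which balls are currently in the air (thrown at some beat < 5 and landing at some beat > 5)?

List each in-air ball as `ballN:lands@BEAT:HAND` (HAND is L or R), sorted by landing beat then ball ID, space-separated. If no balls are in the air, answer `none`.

Beat 0 (L): throw ball1 h=8 -> lands@8:L; in-air after throw: [b1@8:L]
Beat 1 (R): throw ball2 h=1 -> lands@2:L; in-air after throw: [b2@2:L b1@8:L]
Beat 2 (L): throw ball2 h=8 -> lands@10:L; in-air after throw: [b1@8:L b2@10:L]
Beat 3 (R): throw ball3 h=1 -> lands@4:L; in-air after throw: [b3@4:L b1@8:L b2@10:L]
Beat 4 (L): throw ball3 h=2 -> lands@6:L; in-air after throw: [b3@6:L b1@8:L b2@10:L]
Beat 5 (R): throw ball4 h=8 -> lands@13:R; in-air after throw: [b3@6:L b1@8:L b2@10:L b4@13:R]

Answer: ball3:lands@6:L ball1:lands@8:L ball2:lands@10:L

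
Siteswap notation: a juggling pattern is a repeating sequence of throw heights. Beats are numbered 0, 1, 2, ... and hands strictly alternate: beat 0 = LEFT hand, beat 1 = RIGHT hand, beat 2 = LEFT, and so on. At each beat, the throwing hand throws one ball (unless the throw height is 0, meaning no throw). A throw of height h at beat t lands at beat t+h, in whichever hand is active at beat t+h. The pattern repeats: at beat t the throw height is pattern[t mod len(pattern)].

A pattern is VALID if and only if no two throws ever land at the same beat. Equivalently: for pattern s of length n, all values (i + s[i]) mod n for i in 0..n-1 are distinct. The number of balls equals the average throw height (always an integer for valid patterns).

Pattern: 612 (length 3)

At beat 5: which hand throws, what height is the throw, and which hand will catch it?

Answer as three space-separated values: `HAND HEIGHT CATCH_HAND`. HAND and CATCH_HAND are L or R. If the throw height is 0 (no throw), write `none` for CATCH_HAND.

Answer: R 2 R

Derivation:
Beat 5: 5 mod 2 = 1, so hand = R
Throw height = pattern[5 mod 3] = pattern[2] = 2
Lands at beat 5+2=7, 7 mod 2 = 1, so catch hand = R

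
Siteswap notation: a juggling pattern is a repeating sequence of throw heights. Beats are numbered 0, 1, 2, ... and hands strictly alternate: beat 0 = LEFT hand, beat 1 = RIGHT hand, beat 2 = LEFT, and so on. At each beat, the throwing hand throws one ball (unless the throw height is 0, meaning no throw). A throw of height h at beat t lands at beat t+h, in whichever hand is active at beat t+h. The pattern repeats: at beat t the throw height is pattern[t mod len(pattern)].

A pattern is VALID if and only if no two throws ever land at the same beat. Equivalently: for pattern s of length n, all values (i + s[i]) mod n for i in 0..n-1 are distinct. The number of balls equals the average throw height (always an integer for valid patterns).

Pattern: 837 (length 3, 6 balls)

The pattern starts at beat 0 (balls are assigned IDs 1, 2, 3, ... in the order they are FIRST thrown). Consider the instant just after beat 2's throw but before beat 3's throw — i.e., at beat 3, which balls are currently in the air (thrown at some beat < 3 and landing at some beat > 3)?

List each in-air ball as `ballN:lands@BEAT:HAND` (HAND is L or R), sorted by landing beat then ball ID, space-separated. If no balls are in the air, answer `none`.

Beat 0 (L): throw ball1 h=8 -> lands@8:L; in-air after throw: [b1@8:L]
Beat 1 (R): throw ball2 h=3 -> lands@4:L; in-air after throw: [b2@4:L b1@8:L]
Beat 2 (L): throw ball3 h=7 -> lands@9:R; in-air after throw: [b2@4:L b1@8:L b3@9:R]
Beat 3 (R): throw ball4 h=8 -> lands@11:R; in-air after throw: [b2@4:L b1@8:L b3@9:R b4@11:R]

Answer: ball2:lands@4:L ball1:lands@8:L ball3:lands@9:R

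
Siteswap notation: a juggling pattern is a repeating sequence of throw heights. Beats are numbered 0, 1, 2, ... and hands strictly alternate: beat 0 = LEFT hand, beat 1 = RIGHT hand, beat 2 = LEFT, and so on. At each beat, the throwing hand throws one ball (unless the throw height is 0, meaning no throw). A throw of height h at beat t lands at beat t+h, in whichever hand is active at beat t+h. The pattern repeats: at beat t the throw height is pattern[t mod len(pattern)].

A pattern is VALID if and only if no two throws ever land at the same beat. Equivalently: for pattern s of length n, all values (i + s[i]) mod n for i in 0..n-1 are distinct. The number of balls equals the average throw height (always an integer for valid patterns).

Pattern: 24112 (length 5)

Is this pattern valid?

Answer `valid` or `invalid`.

i=0: (i + s[i]) mod n = (0 + 2) mod 5 = 2
i=1: (i + s[i]) mod n = (1 + 4) mod 5 = 0
i=2: (i + s[i]) mod n = (2 + 1) mod 5 = 3
i=3: (i + s[i]) mod n = (3 + 1) mod 5 = 4
i=4: (i + s[i]) mod n = (4 + 2) mod 5 = 1
Residues: [2, 0, 3, 4, 1], distinct: True

Answer: valid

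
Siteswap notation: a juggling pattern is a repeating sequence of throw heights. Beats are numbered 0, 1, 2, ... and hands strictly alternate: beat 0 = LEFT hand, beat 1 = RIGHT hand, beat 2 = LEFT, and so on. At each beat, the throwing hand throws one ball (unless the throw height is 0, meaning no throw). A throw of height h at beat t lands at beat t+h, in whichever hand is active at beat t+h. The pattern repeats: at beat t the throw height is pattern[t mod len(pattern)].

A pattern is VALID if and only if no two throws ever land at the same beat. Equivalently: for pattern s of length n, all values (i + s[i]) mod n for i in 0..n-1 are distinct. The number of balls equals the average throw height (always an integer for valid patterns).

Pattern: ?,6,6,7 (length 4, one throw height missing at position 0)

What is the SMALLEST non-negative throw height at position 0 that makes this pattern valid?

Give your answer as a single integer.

Answer: 1

Derivation:
i=0: s[i]=? (unknown)
i=1: (1 + 6) mod 4 = 3
i=2: (2 + 6) mod 4 = 0
i=3: (3 + 7) mod 4 = 2
Known residues: [0, 2, 3]; need a permutation of 0..3, so missing residue r = 1
Need (0 + s) mod 4 = 1; smallest s = (1 - 0) mod 4 = 1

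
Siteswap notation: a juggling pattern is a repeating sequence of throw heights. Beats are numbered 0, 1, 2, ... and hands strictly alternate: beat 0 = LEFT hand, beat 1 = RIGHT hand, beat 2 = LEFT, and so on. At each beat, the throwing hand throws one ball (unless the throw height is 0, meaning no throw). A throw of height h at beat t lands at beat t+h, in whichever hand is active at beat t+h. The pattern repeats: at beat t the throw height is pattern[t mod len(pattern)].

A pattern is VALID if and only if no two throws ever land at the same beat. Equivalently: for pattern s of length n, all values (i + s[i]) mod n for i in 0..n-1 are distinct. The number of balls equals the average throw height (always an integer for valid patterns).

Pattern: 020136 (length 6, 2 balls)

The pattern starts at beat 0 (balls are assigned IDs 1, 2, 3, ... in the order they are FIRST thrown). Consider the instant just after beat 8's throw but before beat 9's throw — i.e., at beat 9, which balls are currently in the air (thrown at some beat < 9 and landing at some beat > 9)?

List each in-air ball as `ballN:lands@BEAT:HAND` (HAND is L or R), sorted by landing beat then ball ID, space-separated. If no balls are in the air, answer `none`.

Answer: ball2:lands@11:R

Derivation:
Beat 1 (R): throw ball1 h=2 -> lands@3:R; in-air after throw: [b1@3:R]
Beat 3 (R): throw ball1 h=1 -> lands@4:L; in-air after throw: [b1@4:L]
Beat 4 (L): throw ball1 h=3 -> lands@7:R; in-air after throw: [b1@7:R]
Beat 5 (R): throw ball2 h=6 -> lands@11:R; in-air after throw: [b1@7:R b2@11:R]
Beat 7 (R): throw ball1 h=2 -> lands@9:R; in-air after throw: [b1@9:R b2@11:R]
Beat 9 (R): throw ball1 h=1 -> lands@10:L; in-air after throw: [b1@10:L b2@11:R]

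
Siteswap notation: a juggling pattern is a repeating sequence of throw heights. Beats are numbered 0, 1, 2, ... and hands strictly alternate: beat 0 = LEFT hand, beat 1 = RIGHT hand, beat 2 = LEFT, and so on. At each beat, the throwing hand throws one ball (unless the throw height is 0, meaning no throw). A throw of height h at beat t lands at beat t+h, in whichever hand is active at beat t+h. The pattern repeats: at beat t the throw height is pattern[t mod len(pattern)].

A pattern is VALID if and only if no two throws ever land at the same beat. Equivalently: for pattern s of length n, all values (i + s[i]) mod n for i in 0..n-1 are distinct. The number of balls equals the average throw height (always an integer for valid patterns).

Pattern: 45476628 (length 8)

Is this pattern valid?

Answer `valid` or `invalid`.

i=0: (i + s[i]) mod n = (0 + 4) mod 8 = 4
i=1: (i + s[i]) mod n = (1 + 5) mod 8 = 6
i=2: (i + s[i]) mod n = (2 + 4) mod 8 = 6
i=3: (i + s[i]) mod n = (3 + 7) mod 8 = 2
i=4: (i + s[i]) mod n = (4 + 6) mod 8 = 2
i=5: (i + s[i]) mod n = (5 + 6) mod 8 = 3
i=6: (i + s[i]) mod n = (6 + 2) mod 8 = 0
i=7: (i + s[i]) mod n = (7 + 8) mod 8 = 7
Residues: [4, 6, 6, 2, 2, 3, 0, 7], distinct: False

Answer: invalid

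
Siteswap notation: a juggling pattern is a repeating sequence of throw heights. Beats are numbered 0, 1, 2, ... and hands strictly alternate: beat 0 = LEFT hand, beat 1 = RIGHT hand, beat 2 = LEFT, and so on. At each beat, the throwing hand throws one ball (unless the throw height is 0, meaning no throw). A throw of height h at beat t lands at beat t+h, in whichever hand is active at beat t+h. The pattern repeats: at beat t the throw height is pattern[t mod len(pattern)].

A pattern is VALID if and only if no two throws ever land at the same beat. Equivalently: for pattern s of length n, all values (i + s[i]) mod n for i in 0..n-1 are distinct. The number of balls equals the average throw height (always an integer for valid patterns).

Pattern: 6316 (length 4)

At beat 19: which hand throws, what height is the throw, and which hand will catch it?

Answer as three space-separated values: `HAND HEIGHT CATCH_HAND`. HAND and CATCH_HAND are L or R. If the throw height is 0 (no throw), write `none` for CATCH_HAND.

Beat 19: 19 mod 2 = 1, so hand = R
Throw height = pattern[19 mod 4] = pattern[3] = 6
Lands at beat 19+6=25, 25 mod 2 = 1, so catch hand = R

Answer: R 6 R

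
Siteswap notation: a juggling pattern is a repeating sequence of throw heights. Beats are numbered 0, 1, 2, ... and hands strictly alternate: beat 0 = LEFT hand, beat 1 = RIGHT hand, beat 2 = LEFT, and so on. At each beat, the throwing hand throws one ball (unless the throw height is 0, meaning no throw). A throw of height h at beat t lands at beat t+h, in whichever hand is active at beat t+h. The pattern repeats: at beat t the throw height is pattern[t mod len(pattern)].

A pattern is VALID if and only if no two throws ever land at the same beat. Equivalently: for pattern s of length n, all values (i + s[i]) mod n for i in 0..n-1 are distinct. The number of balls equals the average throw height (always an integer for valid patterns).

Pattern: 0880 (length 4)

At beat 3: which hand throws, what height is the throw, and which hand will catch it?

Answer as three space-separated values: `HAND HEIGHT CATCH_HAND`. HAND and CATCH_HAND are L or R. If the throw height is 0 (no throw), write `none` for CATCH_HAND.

Beat 3: 3 mod 2 = 1, so hand = R
Throw height = pattern[3 mod 4] = pattern[3] = 0

Answer: R 0 none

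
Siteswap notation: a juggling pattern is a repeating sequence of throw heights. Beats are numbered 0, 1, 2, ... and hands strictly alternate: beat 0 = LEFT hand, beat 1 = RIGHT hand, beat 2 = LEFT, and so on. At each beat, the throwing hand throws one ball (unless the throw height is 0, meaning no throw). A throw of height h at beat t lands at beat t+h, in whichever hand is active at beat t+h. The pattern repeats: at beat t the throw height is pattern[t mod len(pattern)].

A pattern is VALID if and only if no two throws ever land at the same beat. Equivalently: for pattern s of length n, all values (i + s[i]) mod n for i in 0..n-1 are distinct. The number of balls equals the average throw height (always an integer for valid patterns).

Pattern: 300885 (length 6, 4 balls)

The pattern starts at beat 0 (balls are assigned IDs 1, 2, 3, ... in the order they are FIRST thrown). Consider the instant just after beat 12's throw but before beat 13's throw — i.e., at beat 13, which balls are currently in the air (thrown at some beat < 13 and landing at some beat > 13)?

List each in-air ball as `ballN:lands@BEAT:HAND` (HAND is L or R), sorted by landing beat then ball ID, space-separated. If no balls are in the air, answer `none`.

Answer: ball2:lands@15:R ball1:lands@16:L ball4:lands@17:R ball3:lands@18:L

Derivation:
Beat 0 (L): throw ball1 h=3 -> lands@3:R; in-air after throw: [b1@3:R]
Beat 3 (R): throw ball1 h=8 -> lands@11:R; in-air after throw: [b1@11:R]
Beat 4 (L): throw ball2 h=8 -> lands@12:L; in-air after throw: [b1@11:R b2@12:L]
Beat 5 (R): throw ball3 h=5 -> lands@10:L; in-air after throw: [b3@10:L b1@11:R b2@12:L]
Beat 6 (L): throw ball4 h=3 -> lands@9:R; in-air after throw: [b4@9:R b3@10:L b1@11:R b2@12:L]
Beat 9 (R): throw ball4 h=8 -> lands@17:R; in-air after throw: [b3@10:L b1@11:R b2@12:L b4@17:R]
Beat 10 (L): throw ball3 h=8 -> lands@18:L; in-air after throw: [b1@11:R b2@12:L b4@17:R b3@18:L]
Beat 11 (R): throw ball1 h=5 -> lands@16:L; in-air after throw: [b2@12:L b1@16:L b4@17:R b3@18:L]
Beat 12 (L): throw ball2 h=3 -> lands@15:R; in-air after throw: [b2@15:R b1@16:L b4@17:R b3@18:L]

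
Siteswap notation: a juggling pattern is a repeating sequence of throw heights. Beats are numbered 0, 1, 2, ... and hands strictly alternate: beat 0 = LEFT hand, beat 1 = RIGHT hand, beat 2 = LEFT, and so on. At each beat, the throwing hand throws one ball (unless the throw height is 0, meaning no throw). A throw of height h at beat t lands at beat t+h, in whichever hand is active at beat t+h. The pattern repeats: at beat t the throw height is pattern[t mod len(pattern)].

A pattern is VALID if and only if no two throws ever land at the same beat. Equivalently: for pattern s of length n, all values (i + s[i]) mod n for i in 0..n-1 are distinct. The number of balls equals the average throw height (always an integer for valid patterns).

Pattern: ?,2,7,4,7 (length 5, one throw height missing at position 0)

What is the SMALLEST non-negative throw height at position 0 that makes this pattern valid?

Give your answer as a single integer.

i=0: s[i]=? (unknown)
i=1: (1 + 2) mod 5 = 3
i=2: (2 + 7) mod 5 = 4
i=3: (3 + 4) mod 5 = 2
i=4: (4 + 7) mod 5 = 1
Known residues: [1, 2, 3, 4]; need a permutation of 0..4, so missing residue r = 0
Need (0 + s) mod 5 = 0; smallest s = (0 - 0) mod 5 = 0

Answer: 0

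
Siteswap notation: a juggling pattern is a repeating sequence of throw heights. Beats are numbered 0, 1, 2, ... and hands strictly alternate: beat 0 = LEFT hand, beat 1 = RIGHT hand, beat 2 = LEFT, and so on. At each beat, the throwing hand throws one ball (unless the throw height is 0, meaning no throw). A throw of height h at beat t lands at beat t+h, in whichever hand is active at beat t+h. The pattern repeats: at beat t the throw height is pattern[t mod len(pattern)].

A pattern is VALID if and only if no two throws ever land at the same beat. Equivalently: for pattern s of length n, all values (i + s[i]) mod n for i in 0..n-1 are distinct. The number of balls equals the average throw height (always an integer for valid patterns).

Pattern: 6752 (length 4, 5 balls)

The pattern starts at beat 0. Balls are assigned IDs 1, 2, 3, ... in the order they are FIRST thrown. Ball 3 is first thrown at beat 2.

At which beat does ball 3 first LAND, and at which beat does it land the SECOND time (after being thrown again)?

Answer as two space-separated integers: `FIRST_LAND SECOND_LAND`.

Answer: 7 9

Derivation:
Beat 0 (L): throw ball1 h=6 -> lands@6:L; in-air after throw: [b1@6:L]
Beat 1 (R): throw ball2 h=7 -> lands@8:L; in-air after throw: [b1@6:L b2@8:L]
Beat 2 (L): throw ball3 h=5 -> lands@7:R; in-air after throw: [b1@6:L b3@7:R b2@8:L]
Beat 3 (R): throw ball4 h=2 -> lands@5:R; in-air after throw: [b4@5:R b1@6:L b3@7:R b2@8:L]
Beat 4 (L): throw ball5 h=6 -> lands@10:L; in-air after throw: [b4@5:R b1@6:L b3@7:R b2@8:L b5@10:L]
Beat 5 (R): throw ball4 h=7 -> lands@12:L; in-air after throw: [b1@6:L b3@7:R b2@8:L b5@10:L b4@12:L]
Beat 6 (L): throw ball1 h=5 -> lands@11:R; in-air after throw: [b3@7:R b2@8:L b5@10:L b1@11:R b4@12:L]
Beat 7 (R): throw ball3 h=2 -> lands@9:R; in-air after throw: [b2@8:L b3@9:R b5@10:L b1@11:R b4@12:L]
Beat 8 (L): throw ball2 h=6 -> lands@14:L; in-air after throw: [b3@9:R b5@10:L b1@11:R b4@12:L b2@14:L]
Beat 9 (R): throw ball3 h=7 -> lands@16:L; in-air after throw: [b5@10:L b1@11:R b4@12:L b2@14:L b3@16:L]
Ball 3: thrown@2 h=5 -> first land @7; rethrown@7 h=2 -> second land @9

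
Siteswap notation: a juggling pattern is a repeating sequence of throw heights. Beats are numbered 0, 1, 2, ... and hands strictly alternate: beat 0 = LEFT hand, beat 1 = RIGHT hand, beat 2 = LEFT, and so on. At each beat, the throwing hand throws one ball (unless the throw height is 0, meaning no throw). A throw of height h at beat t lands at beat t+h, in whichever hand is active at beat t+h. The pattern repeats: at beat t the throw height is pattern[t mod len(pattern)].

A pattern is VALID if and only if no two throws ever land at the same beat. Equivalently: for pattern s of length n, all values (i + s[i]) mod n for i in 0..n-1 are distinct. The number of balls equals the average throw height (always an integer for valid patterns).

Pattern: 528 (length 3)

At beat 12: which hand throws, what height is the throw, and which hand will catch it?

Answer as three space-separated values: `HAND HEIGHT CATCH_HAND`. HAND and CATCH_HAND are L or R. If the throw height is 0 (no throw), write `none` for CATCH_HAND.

Beat 12: 12 mod 2 = 0, so hand = L
Throw height = pattern[12 mod 3] = pattern[0] = 5
Lands at beat 12+5=17, 17 mod 2 = 1, so catch hand = R

Answer: L 5 R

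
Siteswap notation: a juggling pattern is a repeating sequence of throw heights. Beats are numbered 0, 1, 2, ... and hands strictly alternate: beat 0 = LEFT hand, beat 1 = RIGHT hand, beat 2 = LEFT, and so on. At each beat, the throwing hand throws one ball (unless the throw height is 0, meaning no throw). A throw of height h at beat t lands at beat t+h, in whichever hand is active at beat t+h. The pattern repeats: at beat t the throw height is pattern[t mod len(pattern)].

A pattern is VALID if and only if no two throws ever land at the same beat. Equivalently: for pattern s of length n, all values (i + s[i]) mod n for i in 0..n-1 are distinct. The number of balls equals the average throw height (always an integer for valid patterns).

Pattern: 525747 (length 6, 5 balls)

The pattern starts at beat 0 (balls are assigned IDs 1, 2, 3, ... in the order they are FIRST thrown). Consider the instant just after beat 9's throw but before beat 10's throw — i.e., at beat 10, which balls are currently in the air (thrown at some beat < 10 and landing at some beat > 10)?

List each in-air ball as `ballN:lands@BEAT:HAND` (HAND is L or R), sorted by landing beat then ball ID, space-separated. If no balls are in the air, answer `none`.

Answer: ball5:lands@11:R ball1:lands@12:L ball4:lands@13:R ball3:lands@16:L

Derivation:
Beat 0 (L): throw ball1 h=5 -> lands@5:R; in-air after throw: [b1@5:R]
Beat 1 (R): throw ball2 h=2 -> lands@3:R; in-air after throw: [b2@3:R b1@5:R]
Beat 2 (L): throw ball3 h=5 -> lands@7:R; in-air after throw: [b2@3:R b1@5:R b3@7:R]
Beat 3 (R): throw ball2 h=7 -> lands@10:L; in-air after throw: [b1@5:R b3@7:R b2@10:L]
Beat 4 (L): throw ball4 h=4 -> lands@8:L; in-air after throw: [b1@5:R b3@7:R b4@8:L b2@10:L]
Beat 5 (R): throw ball1 h=7 -> lands@12:L; in-air after throw: [b3@7:R b4@8:L b2@10:L b1@12:L]
Beat 6 (L): throw ball5 h=5 -> lands@11:R; in-air after throw: [b3@7:R b4@8:L b2@10:L b5@11:R b1@12:L]
Beat 7 (R): throw ball3 h=2 -> lands@9:R; in-air after throw: [b4@8:L b3@9:R b2@10:L b5@11:R b1@12:L]
Beat 8 (L): throw ball4 h=5 -> lands@13:R; in-air after throw: [b3@9:R b2@10:L b5@11:R b1@12:L b4@13:R]
Beat 9 (R): throw ball3 h=7 -> lands@16:L; in-air after throw: [b2@10:L b5@11:R b1@12:L b4@13:R b3@16:L]
Beat 10 (L): throw ball2 h=4 -> lands@14:L; in-air after throw: [b5@11:R b1@12:L b4@13:R b2@14:L b3@16:L]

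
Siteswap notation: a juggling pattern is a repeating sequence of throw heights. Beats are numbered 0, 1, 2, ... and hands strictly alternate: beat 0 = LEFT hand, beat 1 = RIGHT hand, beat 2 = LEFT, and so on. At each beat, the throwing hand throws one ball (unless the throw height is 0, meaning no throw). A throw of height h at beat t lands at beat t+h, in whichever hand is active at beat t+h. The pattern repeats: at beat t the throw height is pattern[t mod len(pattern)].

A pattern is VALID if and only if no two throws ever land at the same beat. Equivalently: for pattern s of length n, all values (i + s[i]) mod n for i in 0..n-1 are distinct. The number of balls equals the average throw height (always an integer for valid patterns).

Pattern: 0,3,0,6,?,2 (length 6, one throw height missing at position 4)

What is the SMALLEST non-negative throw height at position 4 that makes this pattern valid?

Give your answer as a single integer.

Answer: 1

Derivation:
i=0: (0 + 0) mod 6 = 0
i=1: (1 + 3) mod 6 = 4
i=2: (2 + 0) mod 6 = 2
i=3: (3 + 6) mod 6 = 3
i=4: s[i]=? (unknown)
i=5: (5 + 2) mod 6 = 1
Known residues: [0, 1, 2, 3, 4]; need a permutation of 0..5, so missing residue r = 5
Need (4 + s) mod 6 = 5; smallest s = (5 - 4) mod 6 = 1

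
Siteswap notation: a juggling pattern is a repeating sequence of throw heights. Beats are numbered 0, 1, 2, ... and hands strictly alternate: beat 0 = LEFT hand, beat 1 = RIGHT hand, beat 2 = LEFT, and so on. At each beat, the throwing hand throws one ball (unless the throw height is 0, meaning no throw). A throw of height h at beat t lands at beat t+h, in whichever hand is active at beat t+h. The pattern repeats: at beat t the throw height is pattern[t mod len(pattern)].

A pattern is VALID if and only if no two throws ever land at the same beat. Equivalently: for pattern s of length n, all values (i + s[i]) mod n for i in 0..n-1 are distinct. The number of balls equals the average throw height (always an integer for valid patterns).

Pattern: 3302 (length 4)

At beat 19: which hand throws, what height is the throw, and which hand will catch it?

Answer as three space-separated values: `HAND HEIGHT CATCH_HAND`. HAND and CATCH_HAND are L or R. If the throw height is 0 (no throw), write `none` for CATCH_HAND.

Answer: R 2 R

Derivation:
Beat 19: 19 mod 2 = 1, so hand = R
Throw height = pattern[19 mod 4] = pattern[3] = 2
Lands at beat 19+2=21, 21 mod 2 = 1, so catch hand = R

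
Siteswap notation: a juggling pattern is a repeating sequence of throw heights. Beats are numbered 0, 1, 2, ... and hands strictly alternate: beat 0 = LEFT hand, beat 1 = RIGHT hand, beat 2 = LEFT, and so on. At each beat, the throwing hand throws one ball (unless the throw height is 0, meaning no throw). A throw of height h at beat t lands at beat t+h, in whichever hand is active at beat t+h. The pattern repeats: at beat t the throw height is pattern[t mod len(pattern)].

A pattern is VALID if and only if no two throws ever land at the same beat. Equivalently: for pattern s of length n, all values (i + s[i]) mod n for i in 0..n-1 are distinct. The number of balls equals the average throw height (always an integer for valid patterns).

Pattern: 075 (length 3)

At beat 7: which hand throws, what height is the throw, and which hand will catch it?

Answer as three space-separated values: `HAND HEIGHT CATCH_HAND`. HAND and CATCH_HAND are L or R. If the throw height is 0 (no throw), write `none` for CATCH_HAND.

Beat 7: 7 mod 2 = 1, so hand = R
Throw height = pattern[7 mod 3] = pattern[1] = 7
Lands at beat 7+7=14, 14 mod 2 = 0, so catch hand = L

Answer: R 7 L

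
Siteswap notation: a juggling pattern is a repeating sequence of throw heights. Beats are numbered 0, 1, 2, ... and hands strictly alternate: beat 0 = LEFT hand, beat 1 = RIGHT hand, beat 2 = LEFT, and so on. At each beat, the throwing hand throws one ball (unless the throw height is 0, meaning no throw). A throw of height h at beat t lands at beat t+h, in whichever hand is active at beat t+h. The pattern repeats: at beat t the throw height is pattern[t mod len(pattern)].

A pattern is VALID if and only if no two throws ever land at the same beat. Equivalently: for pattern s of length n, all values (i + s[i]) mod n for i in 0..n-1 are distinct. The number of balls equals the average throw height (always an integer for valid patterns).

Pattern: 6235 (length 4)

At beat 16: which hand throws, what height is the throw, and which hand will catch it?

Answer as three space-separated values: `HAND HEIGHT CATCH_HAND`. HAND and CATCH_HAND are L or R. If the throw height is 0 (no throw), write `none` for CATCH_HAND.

Beat 16: 16 mod 2 = 0, so hand = L
Throw height = pattern[16 mod 4] = pattern[0] = 6
Lands at beat 16+6=22, 22 mod 2 = 0, so catch hand = L

Answer: L 6 L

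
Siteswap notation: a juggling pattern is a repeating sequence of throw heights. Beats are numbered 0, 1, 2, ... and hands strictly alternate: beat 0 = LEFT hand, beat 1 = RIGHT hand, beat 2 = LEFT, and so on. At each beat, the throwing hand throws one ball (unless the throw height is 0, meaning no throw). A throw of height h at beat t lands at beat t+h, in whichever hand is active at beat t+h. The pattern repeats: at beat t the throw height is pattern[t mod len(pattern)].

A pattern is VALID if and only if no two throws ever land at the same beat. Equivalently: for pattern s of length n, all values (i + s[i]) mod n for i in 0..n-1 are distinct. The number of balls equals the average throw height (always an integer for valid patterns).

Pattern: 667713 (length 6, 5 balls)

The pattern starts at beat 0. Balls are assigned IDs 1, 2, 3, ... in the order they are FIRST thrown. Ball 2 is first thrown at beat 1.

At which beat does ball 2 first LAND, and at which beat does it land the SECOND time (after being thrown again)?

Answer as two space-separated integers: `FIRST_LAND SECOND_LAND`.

Beat 0 (L): throw ball1 h=6 -> lands@6:L; in-air after throw: [b1@6:L]
Beat 1 (R): throw ball2 h=6 -> lands@7:R; in-air after throw: [b1@6:L b2@7:R]
Beat 2 (L): throw ball3 h=7 -> lands@9:R; in-air after throw: [b1@6:L b2@7:R b3@9:R]
Beat 3 (R): throw ball4 h=7 -> lands@10:L; in-air after throw: [b1@6:L b2@7:R b3@9:R b4@10:L]
Beat 4 (L): throw ball5 h=1 -> lands@5:R; in-air after throw: [b5@5:R b1@6:L b2@7:R b3@9:R b4@10:L]
Beat 5 (R): throw ball5 h=3 -> lands@8:L; in-air after throw: [b1@6:L b2@7:R b5@8:L b3@9:R b4@10:L]
Beat 6 (L): throw ball1 h=6 -> lands@12:L; in-air after throw: [b2@7:R b5@8:L b3@9:R b4@10:L b1@12:L]
Beat 7 (R): throw ball2 h=6 -> lands@13:R; in-air after throw: [b5@8:L b3@9:R b4@10:L b1@12:L b2@13:R]
Beat 8 (L): throw ball5 h=7 -> lands@15:R; in-air after throw: [b3@9:R b4@10:L b1@12:L b2@13:R b5@15:R]
Beat 9 (R): throw ball3 h=7 -> lands@16:L; in-air after throw: [b4@10:L b1@12:L b2@13:R b5@15:R b3@16:L]
Beat 10 (L): throw ball4 h=1 -> lands@11:R; in-air after throw: [b4@11:R b1@12:L b2@13:R b5@15:R b3@16:L]
Beat 11 (R): throw ball4 h=3 -> lands@14:L; in-air after throw: [b1@12:L b2@13:R b4@14:L b5@15:R b3@16:L]
Beat 12 (L): throw ball1 h=6 -> lands@18:L; in-air after throw: [b2@13:R b4@14:L b5@15:R b3@16:L b1@18:L]
Beat 13 (R): throw ball2 h=6 -> lands@19:R; in-air after throw: [b4@14:L b5@15:R b3@16:L b1@18:L b2@19:R]
Ball 2: thrown@1 h=6 -> first land @7; rethrown@7 h=6 -> second land @13

Answer: 7 13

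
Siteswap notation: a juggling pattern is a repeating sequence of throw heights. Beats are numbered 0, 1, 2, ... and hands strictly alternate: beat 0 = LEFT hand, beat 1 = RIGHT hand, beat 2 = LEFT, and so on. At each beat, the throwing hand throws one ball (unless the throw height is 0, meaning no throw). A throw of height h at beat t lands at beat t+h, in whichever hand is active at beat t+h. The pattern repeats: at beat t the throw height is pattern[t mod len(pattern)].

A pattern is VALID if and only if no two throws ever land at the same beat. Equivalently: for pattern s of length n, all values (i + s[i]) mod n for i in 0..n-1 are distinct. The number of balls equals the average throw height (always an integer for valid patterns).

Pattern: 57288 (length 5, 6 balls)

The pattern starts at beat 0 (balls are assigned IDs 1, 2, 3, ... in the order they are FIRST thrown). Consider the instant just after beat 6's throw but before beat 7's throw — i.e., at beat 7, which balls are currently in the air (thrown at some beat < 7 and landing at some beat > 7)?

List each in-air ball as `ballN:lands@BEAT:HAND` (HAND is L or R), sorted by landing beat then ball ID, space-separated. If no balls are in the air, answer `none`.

Beat 0 (L): throw ball1 h=5 -> lands@5:R; in-air after throw: [b1@5:R]
Beat 1 (R): throw ball2 h=7 -> lands@8:L; in-air after throw: [b1@5:R b2@8:L]
Beat 2 (L): throw ball3 h=2 -> lands@4:L; in-air after throw: [b3@4:L b1@5:R b2@8:L]
Beat 3 (R): throw ball4 h=8 -> lands@11:R; in-air after throw: [b3@4:L b1@5:R b2@8:L b4@11:R]
Beat 4 (L): throw ball3 h=8 -> lands@12:L; in-air after throw: [b1@5:R b2@8:L b4@11:R b3@12:L]
Beat 5 (R): throw ball1 h=5 -> lands@10:L; in-air after throw: [b2@8:L b1@10:L b4@11:R b3@12:L]
Beat 6 (L): throw ball5 h=7 -> lands@13:R; in-air after throw: [b2@8:L b1@10:L b4@11:R b3@12:L b5@13:R]
Beat 7 (R): throw ball6 h=2 -> lands@9:R; in-air after throw: [b2@8:L b6@9:R b1@10:L b4@11:R b3@12:L b5@13:R]

Answer: ball2:lands@8:L ball1:lands@10:L ball4:lands@11:R ball3:lands@12:L ball5:lands@13:R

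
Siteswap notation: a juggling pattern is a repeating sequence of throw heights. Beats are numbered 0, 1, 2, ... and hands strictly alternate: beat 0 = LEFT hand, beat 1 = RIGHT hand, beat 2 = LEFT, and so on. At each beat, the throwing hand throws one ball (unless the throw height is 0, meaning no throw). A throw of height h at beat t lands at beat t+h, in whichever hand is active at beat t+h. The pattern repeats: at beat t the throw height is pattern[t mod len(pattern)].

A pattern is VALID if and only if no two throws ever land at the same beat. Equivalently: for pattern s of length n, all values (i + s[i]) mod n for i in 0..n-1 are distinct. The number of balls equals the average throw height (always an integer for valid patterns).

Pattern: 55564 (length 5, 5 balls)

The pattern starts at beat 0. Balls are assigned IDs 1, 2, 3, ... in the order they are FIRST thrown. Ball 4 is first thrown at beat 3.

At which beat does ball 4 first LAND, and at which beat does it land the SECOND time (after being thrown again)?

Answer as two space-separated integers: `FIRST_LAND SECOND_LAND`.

Answer: 9 13

Derivation:
Beat 0 (L): throw ball1 h=5 -> lands@5:R; in-air after throw: [b1@5:R]
Beat 1 (R): throw ball2 h=5 -> lands@6:L; in-air after throw: [b1@5:R b2@6:L]
Beat 2 (L): throw ball3 h=5 -> lands@7:R; in-air after throw: [b1@5:R b2@6:L b3@7:R]
Beat 3 (R): throw ball4 h=6 -> lands@9:R; in-air after throw: [b1@5:R b2@6:L b3@7:R b4@9:R]
Beat 4 (L): throw ball5 h=4 -> lands@8:L; in-air after throw: [b1@5:R b2@6:L b3@7:R b5@8:L b4@9:R]
Beat 5 (R): throw ball1 h=5 -> lands@10:L; in-air after throw: [b2@6:L b3@7:R b5@8:L b4@9:R b1@10:L]
Beat 6 (L): throw ball2 h=5 -> lands@11:R; in-air after throw: [b3@7:R b5@8:L b4@9:R b1@10:L b2@11:R]
Beat 7 (R): throw ball3 h=5 -> lands@12:L; in-air after throw: [b5@8:L b4@9:R b1@10:L b2@11:R b3@12:L]
Beat 8 (L): throw ball5 h=6 -> lands@14:L; in-air after throw: [b4@9:R b1@10:L b2@11:R b3@12:L b5@14:L]
Beat 9 (R): throw ball4 h=4 -> lands@13:R; in-air after throw: [b1@10:L b2@11:R b3@12:L b4@13:R b5@14:L]
Beat 10 (L): throw ball1 h=5 -> lands@15:R; in-air after throw: [b2@11:R b3@12:L b4@13:R b5@14:L b1@15:R]
Beat 11 (R): throw ball2 h=5 -> lands@16:L; in-air after throw: [b3@12:L b4@13:R b5@14:L b1@15:R b2@16:L]
Beat 12 (L): throw ball3 h=5 -> lands@17:R; in-air after throw: [b4@13:R b5@14:L b1@15:R b2@16:L b3@17:R]
Beat 13 (R): throw ball4 h=6 -> lands@19:R; in-air after throw: [b5@14:L b1@15:R b2@16:L b3@17:R b4@19:R]
Ball 4: thrown@3 h=6 -> first land @9; rethrown@9 h=4 -> second land @13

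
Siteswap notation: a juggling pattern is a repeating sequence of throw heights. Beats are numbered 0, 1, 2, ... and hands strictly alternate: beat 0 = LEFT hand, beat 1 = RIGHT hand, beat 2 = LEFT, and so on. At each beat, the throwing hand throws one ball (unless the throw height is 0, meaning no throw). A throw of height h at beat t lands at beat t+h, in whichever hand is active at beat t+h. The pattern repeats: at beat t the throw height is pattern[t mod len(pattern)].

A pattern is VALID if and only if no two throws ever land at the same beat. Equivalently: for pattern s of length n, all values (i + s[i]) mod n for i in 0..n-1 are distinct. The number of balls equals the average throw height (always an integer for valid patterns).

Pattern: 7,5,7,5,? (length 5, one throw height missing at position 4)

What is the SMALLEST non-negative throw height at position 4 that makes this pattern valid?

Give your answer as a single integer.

Answer: 1

Derivation:
i=0: (0 + 7) mod 5 = 2
i=1: (1 + 5) mod 5 = 1
i=2: (2 + 7) mod 5 = 4
i=3: (3 + 5) mod 5 = 3
i=4: s[i]=? (unknown)
Known residues: [1, 2, 3, 4]; need a permutation of 0..4, so missing residue r = 0
Need (4 + s) mod 5 = 0; smallest s = (0 - 4) mod 5 = 1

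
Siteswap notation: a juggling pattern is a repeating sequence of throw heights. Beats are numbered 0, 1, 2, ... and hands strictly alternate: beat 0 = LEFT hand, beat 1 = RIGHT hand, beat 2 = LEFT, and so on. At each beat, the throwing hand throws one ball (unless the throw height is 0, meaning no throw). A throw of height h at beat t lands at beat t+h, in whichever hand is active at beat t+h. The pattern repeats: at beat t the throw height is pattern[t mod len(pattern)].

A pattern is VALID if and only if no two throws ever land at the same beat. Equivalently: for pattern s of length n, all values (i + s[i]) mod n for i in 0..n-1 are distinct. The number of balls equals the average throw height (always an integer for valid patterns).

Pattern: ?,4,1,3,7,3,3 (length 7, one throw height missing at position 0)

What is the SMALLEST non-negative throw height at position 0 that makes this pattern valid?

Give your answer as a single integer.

Answer: 0

Derivation:
i=0: s[i]=? (unknown)
i=1: (1 + 4) mod 7 = 5
i=2: (2 + 1) mod 7 = 3
i=3: (3 + 3) mod 7 = 6
i=4: (4 + 7) mod 7 = 4
i=5: (5 + 3) mod 7 = 1
i=6: (6 + 3) mod 7 = 2
Known residues: [1, 2, 3, 4, 5, 6]; need a permutation of 0..6, so missing residue r = 0
Need (0 + s) mod 7 = 0; smallest s = (0 - 0) mod 7 = 0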